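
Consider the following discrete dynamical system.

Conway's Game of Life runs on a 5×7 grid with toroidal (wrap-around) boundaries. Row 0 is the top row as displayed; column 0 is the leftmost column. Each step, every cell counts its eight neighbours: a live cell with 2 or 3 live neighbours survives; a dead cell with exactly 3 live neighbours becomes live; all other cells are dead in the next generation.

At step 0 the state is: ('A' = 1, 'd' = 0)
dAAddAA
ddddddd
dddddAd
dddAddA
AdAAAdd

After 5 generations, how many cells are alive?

13

[0] dAAddAA
ddddddd
dddddAd
dddAddA
AdAAAdd
[1] AAAdAAA
dddddAA
ddddddd
ddAAdAA
AdddAdd
[2] dAdAAdd
dAddAdd
ddddAdd
dddAAAA
ddddddd
[3] ddAAAdd
ddAdAAd
ddddddd
dddAAAd
ddAdddd
[4] dAAdAAd
ddAdAAd
ddddddd
dddAAdd
ddAddAd
[5] dAAdddA
dAAdAAd
dddddAd
dddAAdd
dAAddAd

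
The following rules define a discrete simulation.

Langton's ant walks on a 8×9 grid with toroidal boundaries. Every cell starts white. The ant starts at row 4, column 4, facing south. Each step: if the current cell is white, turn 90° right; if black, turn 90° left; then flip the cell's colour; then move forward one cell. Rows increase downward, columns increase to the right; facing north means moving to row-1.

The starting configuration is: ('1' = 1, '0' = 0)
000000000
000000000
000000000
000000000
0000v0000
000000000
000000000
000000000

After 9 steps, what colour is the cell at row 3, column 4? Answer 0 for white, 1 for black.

step 0: 000000000
000000000
000000000
000000000
0000v0000
000000000
000000000
000000000
step 1: 000000000
000000000
000000000
000000000
000<10000
000000000
000000000
000000000
step 2: 000000000
000000000
000000000
000^00000
000110000
000000000
000000000
000000000
step 3: 000000000
000000000
000000000
0001>0000
000110000
000000000
000000000
000000000
step 4: 000000000
000000000
000000000
000110000
0001v0000
000000000
000000000
000000000
step 5: 000000000
000000000
000000000
000110000
00010>000
000000000
000000000
000000000
step 6: 000000000
000000000
000000000
000110000
000101000
00000v000
000000000
000000000
step 7: 000000000
000000000
000000000
000110000
000101000
0000<1000
000000000
000000000
step 8: 000000000
000000000
000000000
000110000
0001^1000
000011000
000000000
000000000
step 9: 000000000
000000000
000000000
000110000
00011>000
000011000
000000000
000000000

1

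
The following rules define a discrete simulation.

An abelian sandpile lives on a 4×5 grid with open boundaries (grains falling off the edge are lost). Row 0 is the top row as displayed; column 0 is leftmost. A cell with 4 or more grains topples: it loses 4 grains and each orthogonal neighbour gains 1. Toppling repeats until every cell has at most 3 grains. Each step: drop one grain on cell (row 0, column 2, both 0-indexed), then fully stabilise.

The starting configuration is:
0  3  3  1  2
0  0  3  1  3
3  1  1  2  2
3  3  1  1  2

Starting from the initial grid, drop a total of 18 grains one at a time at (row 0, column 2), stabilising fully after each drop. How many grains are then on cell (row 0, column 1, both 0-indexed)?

2

t=0: 0  3  3  1  2
0  0  3  1  3
3  1  1  2  2
3  3  1  1  2
t=1: 1  0  2  2  2
0  2  0  2  3
3  1  2  2  2
3  3  1  1  2
t=2: 1  0  3  2  2
0  2  0  2  3
3  1  2  2  2
3  3  1  1  2
t=3: 1  1  0  3  2
0  2  1  2  3
3  1  2  2  2
3  3  1  1  2
t=4: 1  1  1  3  2
0  2  1  2  3
3  1  2  2  2
3  3  1  1  2
t=5: 1  1  2  3  2
0  2  1  2  3
3  1  2  2  2
3  3  1  1  2
t=6: 1  1  3  3  2
0  2  1  2  3
3  1  2  2  2
3  3  1  1  2
t=7: 1  2  1  0  3
0  2  2  3  3
3  1  2  2  2
3  3  1  1  2
t=8: 1  2  2  0  3
0  2  2  3  3
3  1  2  2  2
3  3  1  1  2
t=9: 1  2  3  0  3
0  2  2  3  3
3  1  2  2  2
3  3  1  1  2
t=10: 1  3  0  1  3
0  2  3  3  3
3  1  2  2  2
3  3  1  1  2
t=11: 1  3  1  1  3
0  2  3  3  3
3  1  2  2  2
3  3  1  1  2
t=12: 1  3  2  1  3
0  2  3  3  3
3  1  2  2  2
3  3  1  1  2
t=13: 1  3  3  1  3
0  2  3  3  3
3  1  2  2  2
3  3  1  1  2
t=14: 2  1  3  0  1
1  0  2  2  1
3  2  3  3  3
3  3  1  1  2
t=15: 2  2  0  1  1
1  0  3  2  1
3  2  3  3  3
3  3  1  1  2
t=16: 2  2  1  1  1
1  0  3  2  1
3  2  3  3  3
3  3  1  1  2
t=17: 2  2  2  1  1
1  0  3  2  1
3  2  3  3  3
3  3  1  1  2
t=18: 2  2  3  1  1
1  0  3  2  1
3  2  3  3  3
3  3  1  1  2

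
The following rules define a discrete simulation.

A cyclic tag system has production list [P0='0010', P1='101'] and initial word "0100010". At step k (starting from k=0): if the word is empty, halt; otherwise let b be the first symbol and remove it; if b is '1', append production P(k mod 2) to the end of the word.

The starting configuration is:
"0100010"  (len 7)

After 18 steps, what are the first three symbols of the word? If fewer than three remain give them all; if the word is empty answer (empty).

100

0) "0100010"  (len 7)
1) "100010"  (len 6)
2) "00010101"  (len 8)
3) "0010101"  (len 7)
4) "010101"  (len 6)
5) "10101"  (len 5)
6) "0101101"  (len 7)
7) "101101"  (len 6)
8) "01101101"  (len 8)
9) "1101101"  (len 7)
10) "101101101"  (len 9)
11) "011011010010"  (len 12)
12) "11011010010"  (len 11)
13) "10110100100010"  (len 14)
14) "0110100100010101"  (len 16)
15) "110100100010101"  (len 15)
16) "10100100010101101"  (len 17)
17) "01001000101011010010"  (len 20)
18) "1001000101011010010"  (len 19)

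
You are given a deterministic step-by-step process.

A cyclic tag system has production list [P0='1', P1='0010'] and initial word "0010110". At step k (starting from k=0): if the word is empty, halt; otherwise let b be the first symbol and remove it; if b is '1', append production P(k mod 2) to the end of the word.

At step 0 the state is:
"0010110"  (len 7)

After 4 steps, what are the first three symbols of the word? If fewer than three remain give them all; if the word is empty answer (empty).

gen 0: "0010110"  (len 7)
gen 1: "010110"  (len 6)
gen 2: "10110"  (len 5)
gen 3: "01101"  (len 5)
gen 4: "1101"  (len 4)

110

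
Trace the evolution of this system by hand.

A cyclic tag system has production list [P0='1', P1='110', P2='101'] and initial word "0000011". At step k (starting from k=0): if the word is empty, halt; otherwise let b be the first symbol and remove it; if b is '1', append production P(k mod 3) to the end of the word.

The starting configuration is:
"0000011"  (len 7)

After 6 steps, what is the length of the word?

4

t=0: "0000011"  (len 7)
t=1: "000011"  (len 6)
t=2: "00011"  (len 5)
t=3: "0011"  (len 4)
t=4: "011"  (len 3)
t=5: "11"  (len 2)
t=6: "1101"  (len 4)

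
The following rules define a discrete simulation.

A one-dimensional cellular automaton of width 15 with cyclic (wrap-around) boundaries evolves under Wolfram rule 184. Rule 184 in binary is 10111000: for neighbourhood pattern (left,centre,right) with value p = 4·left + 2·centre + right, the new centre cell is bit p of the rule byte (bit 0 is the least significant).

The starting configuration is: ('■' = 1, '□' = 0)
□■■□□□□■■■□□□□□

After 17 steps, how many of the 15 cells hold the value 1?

5

[0] □■■□□□□■■■□□□□□
[1] □■□■□□□■■□■□□□□
[2] □□■□■□□■□■□■□□□
[3] □□□■□■□□■□■□■□□
[4] □□□□■□■□□■□■□■□
[5] □□□□□■□■□□■□■□■
[6] ■□□□□□■□■□□■□■□
[7] □■□□□□□■□■□□■□■
[8] ■□■□□□□□■□■□□■□
[9] □■□■□□□□□■□■□□■
[10] ■□■□■□□□□□■□■□□
[11] □■□■□■□□□□□■□■□
[12] □□■□■□■□□□□□■□■
[13] ■□□■□■□■□□□□□■□
[14] □■□□■□■□■□□□□□■
[15] ■□■□□■□■□■□□□□□
[16] □■□■□□■□■□■□□□□
[17] □□■□■□□■□■□■□□□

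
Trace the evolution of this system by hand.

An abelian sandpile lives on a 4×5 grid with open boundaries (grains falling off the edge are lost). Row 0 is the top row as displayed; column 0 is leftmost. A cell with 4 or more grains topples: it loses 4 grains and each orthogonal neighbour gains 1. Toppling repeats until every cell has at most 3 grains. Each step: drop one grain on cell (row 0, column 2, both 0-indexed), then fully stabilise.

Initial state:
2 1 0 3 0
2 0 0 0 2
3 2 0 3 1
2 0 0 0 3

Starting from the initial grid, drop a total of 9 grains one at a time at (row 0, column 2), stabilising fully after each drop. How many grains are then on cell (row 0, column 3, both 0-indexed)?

1

step 0: 2 1 0 3 0
2 0 0 0 2
3 2 0 3 1
2 0 0 0 3
step 1: 2 1 1 3 0
2 0 0 0 2
3 2 0 3 1
2 0 0 0 3
step 2: 2 1 2 3 0
2 0 0 0 2
3 2 0 3 1
2 0 0 0 3
step 3: 2 1 3 3 0
2 0 0 0 2
3 2 0 3 1
2 0 0 0 3
step 4: 2 2 1 0 1
2 0 1 1 2
3 2 0 3 1
2 0 0 0 3
step 5: 2 2 2 0 1
2 0 1 1 2
3 2 0 3 1
2 0 0 0 3
step 6: 2 2 3 0 1
2 0 1 1 2
3 2 0 3 1
2 0 0 0 3
step 7: 2 3 0 1 1
2 0 2 1 2
3 2 0 3 1
2 0 0 0 3
step 8: 2 3 1 1 1
2 0 2 1 2
3 2 0 3 1
2 0 0 0 3
step 9: 2 3 2 1 1
2 0 2 1 2
3 2 0 3 1
2 0 0 0 3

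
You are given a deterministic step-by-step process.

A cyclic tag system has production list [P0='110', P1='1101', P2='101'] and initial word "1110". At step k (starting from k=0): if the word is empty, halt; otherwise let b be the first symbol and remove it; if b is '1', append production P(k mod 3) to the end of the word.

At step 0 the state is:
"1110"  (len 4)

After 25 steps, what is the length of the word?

39

[0] "1110"  (len 4)
[1] "110110"  (len 6)
[2] "101101101"  (len 9)
[3] "01101101101"  (len 11)
[4] "1101101101"  (len 10)
[5] "1011011011101"  (len 13)
[6] "011011011101101"  (len 15)
[7] "11011011101101"  (len 14)
[8] "10110111011011101"  (len 17)
[9] "0110111011011101101"  (len 19)
[10] "110111011011101101"  (len 18)
[11] "101110110111011011101"  (len 21)
[12] "01110110111011011101101"  (len 23)
[13] "1110110111011011101101"  (len 22)
[14] "1101101110110111011011101"  (len 25)
[15] "101101110110111011011101101"  (len 27)
[16] "01101110110111011011101101110"  (len 29)
[17] "1101110110111011011101101110"  (len 28)
[18] "101110110111011011101101110101"  (len 30)
[19] "01110110111011011101101110101110"  (len 32)
[20] "1110110111011011101101110101110"  (len 31)
[21] "110110111011011101101110101110101"  (len 33)
[22] "10110111011011101101110101110101110"  (len 35)
[23] "01101110110111011011101011101011101101"  (len 38)
[24] "1101110110111011011101011101011101101"  (len 37)
[25] "101110110111011011101011101011101101110"  (len 39)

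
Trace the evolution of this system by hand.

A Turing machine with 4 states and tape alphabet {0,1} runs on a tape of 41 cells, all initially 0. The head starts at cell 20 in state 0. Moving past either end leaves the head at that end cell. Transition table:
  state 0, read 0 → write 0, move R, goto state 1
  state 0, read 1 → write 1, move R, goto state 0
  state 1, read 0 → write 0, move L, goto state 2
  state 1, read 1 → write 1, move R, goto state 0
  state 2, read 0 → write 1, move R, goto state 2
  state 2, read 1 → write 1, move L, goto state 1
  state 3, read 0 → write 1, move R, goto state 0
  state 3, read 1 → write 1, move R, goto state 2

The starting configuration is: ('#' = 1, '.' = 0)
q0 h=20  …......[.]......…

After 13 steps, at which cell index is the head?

31

step 0: q0 h=20  …......[.]......…
step 1: q1 h=21  …......[.]......…
step 2: q2 h=20  …......[.]......…
step 3: q2 h=21  ….....#[.]......…
step 4: q2 h=22  …....##[.]......…
step 5: q2 h=23  …...###[.]......…
step 6: q2 h=24  …..####[.]......…
step 7: q2 h=25  ….#####[.]......…
step 8: q2 h=26  …######[.]......…
step 9: q2 h=27  …######[.]......…
step 10: q2 h=28  …######[.]......…
step 11: q2 h=29  …######[.]......…
step 12: q2 h=30  …######[.]......…
step 13: q2 h=31  …######[.]......…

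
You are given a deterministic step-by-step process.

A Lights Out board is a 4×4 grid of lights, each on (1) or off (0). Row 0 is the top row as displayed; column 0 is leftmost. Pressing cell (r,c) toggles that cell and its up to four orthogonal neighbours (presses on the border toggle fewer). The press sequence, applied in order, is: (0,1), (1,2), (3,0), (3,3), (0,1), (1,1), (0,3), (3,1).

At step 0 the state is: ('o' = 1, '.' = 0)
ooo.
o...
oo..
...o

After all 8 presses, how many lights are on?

6

gen 0: ooo.
o...
oo..
...o
gen 1: ....
oo..
oo..
...o
gen 2: ..o.
o.oo
ooo.
...o
gen 3: ..o.
o.oo
.oo.
oo.o
gen 4: ..o.
o.oo
.ooo
ooo.
gen 5: oo..
oooo
.ooo
ooo.
gen 6: o...
...o
..oo
ooo.
gen 7: o.oo
....
..oo
ooo.
gen 8: o.oo
....
.ooo
....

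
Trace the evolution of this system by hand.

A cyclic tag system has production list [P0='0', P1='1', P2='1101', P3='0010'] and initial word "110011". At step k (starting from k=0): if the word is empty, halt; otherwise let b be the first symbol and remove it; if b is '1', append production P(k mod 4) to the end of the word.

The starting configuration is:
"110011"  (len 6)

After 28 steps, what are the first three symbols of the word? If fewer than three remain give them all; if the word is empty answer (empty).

0) "110011"  (len 6)
1) "100110"  (len 6)
2) "001101"  (len 6)
3) "01101"  (len 5)
4) "1101"  (len 4)
5) "1010"  (len 4)
6) "0101"  (len 4)
7) "101"  (len 3)
8) "010010"  (len 6)
9) "10010"  (len 5)
10) "00101"  (len 5)
11) "0101"  (len 4)
12) "101"  (len 3)
13) "010"  (len 3)
14) "10"  (len 2)
15) "01101"  (len 5)
16) "1101"  (len 4)
17) "1010"  (len 4)
18) "0101"  (len 4)
19) "101"  (len 3)
20) "010010"  (len 6)
21) "10010"  (len 5)
22) "00101"  (len 5)
23) "0101"  (len 4)
24) "101"  (len 3)
25) "010"  (len 3)
26) "10"  (len 2)
27) "01101"  (len 5)
28) "1101"  (len 4)

110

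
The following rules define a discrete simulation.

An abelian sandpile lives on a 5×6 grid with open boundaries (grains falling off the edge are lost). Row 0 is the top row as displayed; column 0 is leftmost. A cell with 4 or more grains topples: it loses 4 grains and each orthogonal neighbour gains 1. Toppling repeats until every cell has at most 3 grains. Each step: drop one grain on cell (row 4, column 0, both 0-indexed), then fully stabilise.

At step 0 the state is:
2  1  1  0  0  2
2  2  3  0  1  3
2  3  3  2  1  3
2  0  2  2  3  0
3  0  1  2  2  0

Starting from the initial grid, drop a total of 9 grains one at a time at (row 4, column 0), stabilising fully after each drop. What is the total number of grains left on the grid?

50

0) 2  1  1  0  0  2
2  2  3  0  1  3
2  3  3  2  1  3
2  0  2  2  3  0
3  0  1  2  2  0
1) 2  1  1  0  0  2
2  2  3  0  1  3
2  3  3  2  1  3
3  0  2  2  3  0
0  1  1  2  2  0
2) 2  1  1  0  0  2
2  2  3  0  1  3
2  3  3  2  1  3
3  0  2  2  3  0
1  1  1  2  2  0
3) 2  1  1  0  0  2
2  2  3  0  1  3
2  3  3  2  1  3
3  0  2  2  3  0
2  1  1  2  2  0
4) 2  1  1  0  0  2
2  2  3  0  1  3
2  3  3  2  1  3
3  0  2  2  3  0
3  1  1  2  2  0
5) 2  1  1  0  0  2
2  2  3  0  1  3
3  3  3  2  1  3
0  1  2  2  3  0
1  2  1  2  2  0
6) 2  1  1  0  0  2
2  2  3  0  1  3
3  3  3  2  1  3
0  1  2  2  3  0
2  2  1  2  2  0
7) 2  1  1  0  0  2
2  2  3  0  1  3
3  3  3  2  1  3
0  1  2  2  3  0
3  2  1  2  2  0
8) 2  1  1  0  0  2
2  2  3  0  1  3
3  3  3  2  1  3
1  1  2  2  3  0
0  3  1  2  2  0
9) 2  1  1  0  0  2
2  2  3  0  1  3
3  3  3  2  1  3
1  1  2  2  3  0
1  3  1  2  2  0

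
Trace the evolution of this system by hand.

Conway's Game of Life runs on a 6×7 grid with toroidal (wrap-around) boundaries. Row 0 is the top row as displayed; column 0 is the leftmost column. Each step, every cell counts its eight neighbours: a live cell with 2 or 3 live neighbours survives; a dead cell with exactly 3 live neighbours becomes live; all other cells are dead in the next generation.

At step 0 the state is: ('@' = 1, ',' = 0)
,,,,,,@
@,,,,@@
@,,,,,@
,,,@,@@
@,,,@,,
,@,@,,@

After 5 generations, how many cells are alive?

gen 0: ,,,,,,@
@,,,,@@
@,,,,,@
,,,@,@@
@,,,@,,
,@,@,,@
gen 1: ,,,,,,,
,,,,,@,
,,,,@,,
,,,,@@,
@,@@@,,
,,,,,@@
gen 2: ,,,,,@@
,,,,,,,
,,,,@,,
,,,,,@,
,,,@,,,
,,,@@@@
gen 3: ,,,,,,@
,,,,,@,
,,,,,,,
,,,,@,,
,,,@,,@
,,,@,,@
gen 4: ,,,,,@@
,,,,,,,
,,,,,,,
,,,,,,,
,,,@@@,
@,,,,@@
gen 5: @,,,,@,
,,,,,,,
,,,,,,,
,,,,@,,
,,,,@@,
@,,,,,,

6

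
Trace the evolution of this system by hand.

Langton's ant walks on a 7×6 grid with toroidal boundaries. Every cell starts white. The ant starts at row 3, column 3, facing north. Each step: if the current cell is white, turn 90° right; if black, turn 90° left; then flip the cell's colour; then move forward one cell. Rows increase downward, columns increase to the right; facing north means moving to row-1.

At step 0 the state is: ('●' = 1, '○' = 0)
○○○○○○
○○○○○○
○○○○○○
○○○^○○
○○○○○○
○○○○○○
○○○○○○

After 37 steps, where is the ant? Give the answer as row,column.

step 0: ○○○○○○
○○○○○○
○○○○○○
○○○^○○
○○○○○○
○○○○○○
○○○○○○
step 1: ○○○○○○
○○○○○○
○○○○○○
○○○●>○
○○○○○○
○○○○○○
○○○○○○
step 2: ○○○○○○
○○○○○○
○○○○○○
○○○●●○
○○○○v○
○○○○○○
○○○○○○
step 3: ○○○○○○
○○○○○○
○○○○○○
○○○●●○
○○○<●○
○○○○○○
○○○○○○
step 4: ○○○○○○
○○○○○○
○○○○○○
○○○^●○
○○○●●○
○○○○○○
○○○○○○
step 5: ○○○○○○
○○○○○○
○○○○○○
○○<○●○
○○○●●○
○○○○○○
○○○○○○
step 6: ○○○○○○
○○○○○○
○○^○○○
○○●○●○
○○○●●○
○○○○○○
○○○○○○
step 7: ○○○○○○
○○○○○○
○○●>○○
○○●○●○
○○○●●○
○○○○○○
○○○○○○
step 8: ○○○○○○
○○○○○○
○○●●○○
○○●v●○
○○○●●○
○○○○○○
○○○○○○
step 9: ○○○○○○
○○○○○○
○○●●○○
○○<●●○
○○○●●○
○○○○○○
○○○○○○
step 10: ○○○○○○
○○○○○○
○○●●○○
○○○●●○
○○v●●○
○○○○○○
○○○○○○
step 11: ○○○○○○
○○○○○○
○○●●○○
○○○●●○
○<●●●○
○○○○○○
○○○○○○
step 12: ○○○○○○
○○○○○○
○○●●○○
○^○●●○
○●●●●○
○○○○○○
○○○○○○
step 13: ○○○○○○
○○○○○○
○○●●○○
○●>●●○
○●●●●○
○○○○○○
○○○○○○
step 14: ○○○○○○
○○○○○○
○○●●○○
○●●●●○
○●v●●○
○○○○○○
○○○○○○
step 15: ○○○○○○
○○○○○○
○○●●○○
○●●●●○
○●○>●○
○○○○○○
○○○○○○
step 16: ○○○○○○
○○○○○○
○○●●○○
○●●^●○
○●○○●○
○○○○○○
○○○○○○
step 17: ○○○○○○
○○○○○○
○○●●○○
○●<○●○
○●○○●○
○○○○○○
○○○○○○
step 18: ○○○○○○
○○○○○○
○○●●○○
○●○○●○
○●v○●○
○○○○○○
○○○○○○
step 19: ○○○○○○
○○○○○○
○○●●○○
○●○○●○
○<●○●○
○○○○○○
○○○○○○
step 20: ○○○○○○
○○○○○○
○○●●○○
○●○○●○
○○●○●○
○v○○○○
○○○○○○
step 21: ○○○○○○
○○○○○○
○○●●○○
○●○○●○
○○●○●○
<●○○○○
○○○○○○
step 22: ○○○○○○
○○○○○○
○○●●○○
○●○○●○
^○●○●○
●●○○○○
○○○○○○
step 23: ○○○○○○
○○○○○○
○○●●○○
○●○○●○
●>●○●○
●●○○○○
○○○○○○
step 24: ○○○○○○
○○○○○○
○○●●○○
○●○○●○
●●●○●○
●v○○○○
○○○○○○
step 25: ○○○○○○
○○○○○○
○○●●○○
○●○○●○
●●●○●○
●○>○○○
○○○○○○
step 26: ○○○○○○
○○○○○○
○○●●○○
○●○○●○
●●●○●○
●○●○○○
○○v○○○
step 27: ○○○○○○
○○○○○○
○○●●○○
○●○○●○
●●●○●○
●○●○○○
○<●○○○
step 28: ○○○○○○
○○○○○○
○○●●○○
○●○○●○
●●●○●○
●^●○○○
○●●○○○
step 29: ○○○○○○
○○○○○○
○○●●○○
○●○○●○
●●●○●○
●●>○○○
○●●○○○
step 30: ○○○○○○
○○○○○○
○○●●○○
○●○○●○
●●^○●○
●●○○○○
○●●○○○
step 31: ○○○○○○
○○○○○○
○○●●○○
○●○○●○
●<○○●○
●●○○○○
○●●○○○
step 32: ○○○○○○
○○○○○○
○○●●○○
○●○○●○
●○○○●○
●v○○○○
○●●○○○
step 33: ○○○○○○
○○○○○○
○○●●○○
○●○○●○
●○○○●○
●○>○○○
○●●○○○
step 34: ○○○○○○
○○○○○○
○○●●○○
○●○○●○
●○○○●○
●○●○○○
○●v○○○
step 35: ○○○○○○
○○○○○○
○○●●○○
○●○○●○
●○○○●○
●○●○○○
○●○>○○
step 36: ○○○v○○
○○○○○○
○○●●○○
○●○○●○
●○○○●○
●○●○○○
○●○●○○
step 37: ○○<●○○
○○○○○○
○○●●○○
○●○○●○
●○○○●○
●○●○○○
○●○●○○

0,2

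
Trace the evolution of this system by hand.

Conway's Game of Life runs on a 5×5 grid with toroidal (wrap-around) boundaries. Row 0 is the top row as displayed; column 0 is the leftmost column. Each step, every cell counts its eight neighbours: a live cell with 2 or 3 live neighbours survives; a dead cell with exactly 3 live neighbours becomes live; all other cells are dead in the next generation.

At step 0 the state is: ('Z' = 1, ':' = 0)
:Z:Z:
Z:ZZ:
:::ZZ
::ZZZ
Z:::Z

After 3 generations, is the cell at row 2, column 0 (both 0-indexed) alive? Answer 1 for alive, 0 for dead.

0

k=0  :Z:Z:
Z:ZZ:
:::ZZ
::ZZZ
Z:::Z
k=1  :Z:Z:
ZZ:::
ZZ:::
::Z::
ZZ:::
k=2  ::::Z
::::Z
Z:Z::
::Z::
ZZ:::
k=3  ::::Z
Z::ZZ
:Z:Z:
Z:Z::
ZZ:::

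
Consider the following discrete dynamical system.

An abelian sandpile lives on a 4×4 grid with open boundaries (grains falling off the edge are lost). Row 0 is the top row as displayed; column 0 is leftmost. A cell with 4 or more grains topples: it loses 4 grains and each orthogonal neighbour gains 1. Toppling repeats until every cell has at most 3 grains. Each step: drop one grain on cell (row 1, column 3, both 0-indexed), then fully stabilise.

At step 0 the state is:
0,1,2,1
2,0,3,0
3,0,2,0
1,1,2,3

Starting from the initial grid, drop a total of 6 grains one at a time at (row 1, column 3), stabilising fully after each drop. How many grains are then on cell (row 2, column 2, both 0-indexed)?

3

step 0: 0,1,2,1
2,0,3,0
3,0,2,0
1,1,2,3
step 1: 0,1,2,1
2,0,3,1
3,0,2,0
1,1,2,3
step 2: 0,1,2,1
2,0,3,2
3,0,2,0
1,1,2,3
step 3: 0,1,2,1
2,0,3,3
3,0,2,0
1,1,2,3
step 4: 0,1,3,2
2,1,0,1
3,0,3,1
1,1,2,3
step 5: 0,1,3,2
2,1,0,2
3,0,3,1
1,1,2,3
step 6: 0,1,3,2
2,1,0,3
3,0,3,1
1,1,2,3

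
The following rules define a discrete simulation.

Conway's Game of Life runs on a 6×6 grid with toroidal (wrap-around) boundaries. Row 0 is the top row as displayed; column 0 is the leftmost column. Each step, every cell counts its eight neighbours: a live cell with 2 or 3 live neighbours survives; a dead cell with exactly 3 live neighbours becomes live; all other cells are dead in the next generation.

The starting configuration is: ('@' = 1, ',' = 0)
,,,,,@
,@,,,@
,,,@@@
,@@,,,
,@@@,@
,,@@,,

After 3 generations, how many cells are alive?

step 0: ,,,,,@
,@,,,@
,,,@@@
,@@,,,
,@@@,@
,,@@,,
step 1: @,@,@,
,,,,,@
,@,@@@
,@,,,@
@,,,@,
@@,@,,
step 2: @,@@@,
,@@,,,
,,@,,@
,@@@,,
,,@,@,
@,@@@,
step 3: @,,,@,
@,,,@@
@,,,,,
,@,,@,
,,,,@@
,,,,,,

10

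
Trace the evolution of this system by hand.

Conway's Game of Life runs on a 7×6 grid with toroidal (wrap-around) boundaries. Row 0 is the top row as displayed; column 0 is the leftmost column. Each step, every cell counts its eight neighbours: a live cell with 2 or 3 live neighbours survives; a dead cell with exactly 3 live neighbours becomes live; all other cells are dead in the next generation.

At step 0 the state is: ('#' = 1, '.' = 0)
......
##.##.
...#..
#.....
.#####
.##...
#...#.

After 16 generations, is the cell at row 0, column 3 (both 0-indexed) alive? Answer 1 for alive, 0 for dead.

1

t=0: ......
##.##.
...#..
#.....
.#####
.##...
#...#.
t=1: ##.##.
..###.
######
##...#
...###
......
.#....
t=2: ##..##
......
......
......
....##
....#.
###...
t=3: ..#..#
#....#
......
......
....##
##.##.
..###.
t=4: ###..#
#....#
......
......
#..###
##....
#.....
t=5: ......
.....#
......
....##
##..##
.#..#.
..#...
t=6: ......
......
....##
....#.
.#.#..
.####.
......
t=7: ......
......
....##
...###
.#....
.#.##.
..##..
t=8: ......
......
...#.#
#..#.#
#....#
.#.##.
..###.
t=9: ...#..
......
#....#
......
.###..
##....
..#.#.
t=10: ...#..
......
......
###...
###...
#.....
.###..
t=11: ...#..
......
.#....
#.#...
..#..#
#..#..
.###..
t=12: ...#..
......
.#....
#.#...
#.##.#
#..##.
.#.##.
t=13: ..###.
......
.#....
#.##.#
#.#...
#.....
.....#
t=14: ...##.
..##..
###...
#.##.#
#.##..
##...#
...###
t=15: .....#
....#.
#...##
....##
...#..
.#....
..##..
t=16: ...##.
#...#.
#..#..
#..#..
....#.
...#..
..#...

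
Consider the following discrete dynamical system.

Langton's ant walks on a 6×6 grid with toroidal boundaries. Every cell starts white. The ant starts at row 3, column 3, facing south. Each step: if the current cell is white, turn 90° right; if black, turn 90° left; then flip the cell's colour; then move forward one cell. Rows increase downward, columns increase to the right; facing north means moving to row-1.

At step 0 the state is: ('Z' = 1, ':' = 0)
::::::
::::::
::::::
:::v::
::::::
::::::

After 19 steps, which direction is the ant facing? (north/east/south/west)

east

k=0  ::::::
::::::
::::::
:::v::
::::::
::::::
k=1  ::::::
::::::
::::::
::<Z::
::::::
::::::
k=2  ::::::
::::::
::^:::
::ZZ::
::::::
::::::
k=3  ::::::
::::::
::Z>::
::ZZ::
::::::
::::::
k=4  ::::::
::::::
::ZZ::
::Zv::
::::::
::::::
k=5  ::::::
::::::
::ZZ::
::Z:>:
::::::
::::::
k=6  ::::::
::::::
::ZZ::
::Z:Z:
::::v:
::::::
k=7  ::::::
::::::
::ZZ::
::Z:Z:
:::<Z:
::::::
k=8  ::::::
::::::
::ZZ::
::Z^Z:
:::ZZ:
::::::
k=9  ::::::
::::::
::ZZ::
::ZZ>:
:::ZZ:
::::::
k=10  ::::::
::::::
::ZZ^:
::ZZ::
:::ZZ:
::::::
k=11  ::::::
::::::
::ZZZ>
::ZZ::
:::ZZ:
::::::
k=12  ::::::
::::::
::ZZZZ
::ZZ:v
:::ZZ:
::::::
k=13  ::::::
::::::
::ZZZZ
::ZZ<Z
:::ZZ:
::::::
k=14  ::::::
::::::
::ZZ^Z
::ZZZZ
:::ZZ:
::::::
k=15  ::::::
::::::
::Z<:Z
::ZZZZ
:::ZZ:
::::::
k=16  ::::::
::::::
::Z::Z
::ZvZZ
:::ZZ:
::::::
k=17  ::::::
::::::
::Z::Z
::Z:>Z
:::ZZ:
::::::
k=18  ::::::
::::::
::Z:^Z
::Z::Z
:::ZZ:
::::::
k=19  ::::::
::::::
::Z:Z>
::Z::Z
:::ZZ:
::::::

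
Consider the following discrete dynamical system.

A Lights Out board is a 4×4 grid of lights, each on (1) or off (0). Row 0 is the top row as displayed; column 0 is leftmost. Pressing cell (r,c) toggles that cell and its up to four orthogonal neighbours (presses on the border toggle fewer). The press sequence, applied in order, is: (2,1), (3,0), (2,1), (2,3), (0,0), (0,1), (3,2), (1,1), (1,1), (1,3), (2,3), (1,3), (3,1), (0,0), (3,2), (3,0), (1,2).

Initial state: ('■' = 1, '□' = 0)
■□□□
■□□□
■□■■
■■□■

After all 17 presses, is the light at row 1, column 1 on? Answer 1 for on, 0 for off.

0

t=0: ■□□□
■□□□
■□■■
■■□■
t=1: ■□□□
■■□□
□■□■
■□□■
t=2: ■□□□
■■□□
■■□■
□■□■
t=3: ■□□□
■□□□
□□■■
□□□■
t=4: ■□□□
■□□■
□□□□
□□□□
t=5: □■□□
□□□■
□□□□
□□□□
t=6: ■□■□
□■□■
□□□□
□□□□
t=7: ■□■□
□■□■
□□■□
□■■■
t=8: ■■■□
■□■■
□■■□
□■■■
t=9: ■□■□
□■□■
□□■□
□■■■
t=10: ■□■■
□■■□
□□■■
□■■■
t=11: ■□■■
□■■■
□□□□
□■■□
t=12: ■□■□
□■□□
□□□■
□■■□
t=13: ■□■□
□■□□
□■□■
■□□□
t=14: □■■□
■■□□
□■□■
■□□□
t=15: □■■□
■■□□
□■■■
■■■■
t=16: □■■□
■■□□
■■■■
□□■■
t=17: □■□□
■□■■
■■□■
□□■■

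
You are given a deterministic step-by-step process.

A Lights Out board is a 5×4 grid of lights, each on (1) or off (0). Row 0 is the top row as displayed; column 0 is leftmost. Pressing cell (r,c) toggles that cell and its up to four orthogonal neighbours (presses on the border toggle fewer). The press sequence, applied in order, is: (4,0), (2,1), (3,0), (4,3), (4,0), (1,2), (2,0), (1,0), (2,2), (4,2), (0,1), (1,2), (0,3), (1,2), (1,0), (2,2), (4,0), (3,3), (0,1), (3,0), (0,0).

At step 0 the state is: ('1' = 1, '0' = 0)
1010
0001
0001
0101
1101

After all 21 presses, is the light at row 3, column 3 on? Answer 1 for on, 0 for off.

[0] 1010
0001
0001
0101
1101
[1] 1010
0001
0001
1101
0001
[2] 1010
0101
1111
1001
0001
[3] 1010
0101
0111
0101
1001
[4] 1010
0101
0111
0100
1010
[5] 1010
0101
0111
1100
0110
[6] 1000
0010
0101
1100
0110
[7] 1000
1010
1001
0100
0110
[8] 0000
0110
0001
0100
0110
[9] 0000
0100
0110
0110
0110
[10] 0000
0100
0110
0100
0001
[11] 1110
0000
0110
0100
0001
[12] 1100
0111
0100
0100
0001
[13] 1111
0110
0100
0100
0001
[14] 1101
0001
0110
0100
0001
[15] 0101
1101
1110
0100
0001
[16] 0101
1111
1001
0110
0001
[17] 0101
1111
1001
1110
1101
[18] 0101
1111
1000
1101
1100
[19] 1011
1011
1000
1101
1100
[20] 1011
1011
0000
0001
0100
[21] 0111
0011
0000
0001
0100

1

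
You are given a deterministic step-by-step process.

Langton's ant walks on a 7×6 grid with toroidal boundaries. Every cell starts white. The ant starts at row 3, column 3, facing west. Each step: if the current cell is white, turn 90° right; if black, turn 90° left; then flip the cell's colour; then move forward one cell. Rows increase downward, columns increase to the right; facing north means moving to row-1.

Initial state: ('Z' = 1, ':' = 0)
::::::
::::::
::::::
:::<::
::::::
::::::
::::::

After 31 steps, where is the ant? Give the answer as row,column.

5,4

step 0: ::::::
::::::
::::::
:::<::
::::::
::::::
::::::
step 1: ::::::
::::::
:::^::
:::Z::
::::::
::::::
::::::
step 2: ::::::
::::::
:::Z>:
:::Z::
::::::
::::::
::::::
step 3: ::::::
::::::
:::ZZ:
:::Zv:
::::::
::::::
::::::
step 4: ::::::
::::::
:::ZZ:
:::<Z:
::::::
::::::
::::::
step 5: ::::::
::::::
:::ZZ:
::::Z:
:::v::
::::::
::::::
step 6: ::::::
::::::
:::ZZ:
::::Z:
::<Z::
::::::
::::::
step 7: ::::::
::::::
:::ZZ:
::^:Z:
::ZZ::
::::::
::::::
step 8: ::::::
::::::
:::ZZ:
::Z>Z:
::ZZ::
::::::
::::::
step 9: ::::::
::::::
:::ZZ:
::ZZZ:
::Zv::
::::::
::::::
step 10: ::::::
::::::
:::ZZ:
::ZZZ:
::Z:>:
::::::
::::::
step 11: ::::::
::::::
:::ZZ:
::ZZZ:
::Z:Z:
::::v:
::::::
step 12: ::::::
::::::
:::ZZ:
::ZZZ:
::Z:Z:
:::<Z:
::::::
step 13: ::::::
::::::
:::ZZ:
::ZZZ:
::Z^Z:
:::ZZ:
::::::
step 14: ::::::
::::::
:::ZZ:
::ZZZ:
::ZZ>:
:::ZZ:
::::::
step 15: ::::::
::::::
:::ZZ:
::ZZ^:
::ZZ::
:::ZZ:
::::::
step 16: ::::::
::::::
:::ZZ:
::Z<::
::ZZ::
:::ZZ:
::::::
step 17: ::::::
::::::
:::ZZ:
::Z:::
::Zv::
:::ZZ:
::::::
step 18: ::::::
::::::
:::ZZ:
::Z:::
::Z:>:
:::ZZ:
::::::
step 19: ::::::
::::::
:::ZZ:
::Z:::
::Z:Z:
:::Zv:
::::::
step 20: ::::::
::::::
:::ZZ:
::Z:::
::Z:Z:
:::Z:>
::::::
step 21: ::::::
::::::
:::ZZ:
::Z:::
::Z:Z:
:::Z:Z
:::::v
step 22: ::::::
::::::
:::ZZ:
::Z:::
::Z:Z:
:::Z:Z
::::<Z
step 23: ::::::
::::::
:::ZZ:
::Z:::
::Z:Z:
:::Z^Z
::::ZZ
step 24: ::::::
::::::
:::ZZ:
::Z:::
::Z:Z:
:::ZZ>
::::ZZ
step 25: ::::::
::::::
:::ZZ:
::Z:::
::Z:Z^
:::ZZ:
::::ZZ
step 26: ::::::
::::::
:::ZZ:
::Z:::
>:Z:ZZ
:::ZZ:
::::ZZ
step 27: ::::::
::::::
:::ZZ:
::Z:::
Z:Z:ZZ
v::ZZ:
::::ZZ
step 28: ::::::
::::::
:::ZZ:
::Z:::
Z:Z:ZZ
Z::ZZ<
::::ZZ
step 29: ::::::
::::::
:::ZZ:
::Z:::
Z:Z:Z^
Z::ZZZ
::::ZZ
step 30: ::::::
::::::
:::ZZ:
::Z:::
Z:Z:<:
Z::ZZZ
::::ZZ
step 31: ::::::
::::::
:::ZZ:
::Z:::
Z:Z:::
Z::ZvZ
::::ZZ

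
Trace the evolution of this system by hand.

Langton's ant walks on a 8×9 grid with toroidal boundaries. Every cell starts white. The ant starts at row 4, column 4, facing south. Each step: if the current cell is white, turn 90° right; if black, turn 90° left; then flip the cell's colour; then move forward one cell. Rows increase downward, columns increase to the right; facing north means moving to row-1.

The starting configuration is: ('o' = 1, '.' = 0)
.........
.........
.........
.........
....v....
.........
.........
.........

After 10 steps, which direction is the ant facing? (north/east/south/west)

north

k=0  .........
.........
.........
.........
....v....
.........
.........
.........
k=1  .........
.........
.........
.........
...<o....
.........
.........
.........
k=2  .........
.........
.........
...^.....
...oo....
.........
.........
.........
k=3  .........
.........
.........
...o>....
...oo....
.........
.........
.........
k=4  .........
.........
.........
...oo....
...ov....
.........
.........
.........
k=5  .........
.........
.........
...oo....
...o.>...
.........
.........
.........
k=6  .........
.........
.........
...oo....
...o.o...
.....v...
.........
.........
k=7  .........
.........
.........
...oo....
...o.o...
....<o...
.........
.........
k=8  .........
.........
.........
...oo....
...o^o...
....oo...
.........
.........
k=9  .........
.........
.........
...oo....
...oo>...
....oo...
.........
.........
k=10  .........
.........
.........
...oo^...
...oo....
....oo...
.........
.........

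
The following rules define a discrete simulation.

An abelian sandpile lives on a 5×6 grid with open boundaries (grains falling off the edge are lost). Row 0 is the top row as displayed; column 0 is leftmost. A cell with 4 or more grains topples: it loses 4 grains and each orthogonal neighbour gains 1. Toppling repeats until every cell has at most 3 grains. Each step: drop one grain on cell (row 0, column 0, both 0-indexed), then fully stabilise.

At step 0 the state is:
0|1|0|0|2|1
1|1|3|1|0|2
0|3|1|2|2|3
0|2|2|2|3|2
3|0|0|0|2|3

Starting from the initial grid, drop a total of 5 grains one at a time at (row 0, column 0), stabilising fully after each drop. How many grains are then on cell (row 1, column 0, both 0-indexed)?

k=0  0|1|0|0|2|1
1|1|3|1|0|2
0|3|1|2|2|3
0|2|2|2|3|2
3|0|0|0|2|3
k=1  1|1|0|0|2|1
1|1|3|1|0|2
0|3|1|2|2|3
0|2|2|2|3|2
3|0|0|0|2|3
k=2  2|1|0|0|2|1
1|1|3|1|0|2
0|3|1|2|2|3
0|2|2|2|3|2
3|0|0|0|2|3
k=3  3|1|0|0|2|1
1|1|3|1|0|2
0|3|1|2|2|3
0|2|2|2|3|2
3|0|0|0|2|3
k=4  0|2|0|0|2|1
2|1|3|1|0|2
0|3|1|2|2|3
0|2|2|2|3|2
3|0|0|0|2|3
k=5  1|2|0|0|2|1
2|1|3|1|0|2
0|3|1|2|2|3
0|2|2|2|3|2
3|0|0|0|2|3

2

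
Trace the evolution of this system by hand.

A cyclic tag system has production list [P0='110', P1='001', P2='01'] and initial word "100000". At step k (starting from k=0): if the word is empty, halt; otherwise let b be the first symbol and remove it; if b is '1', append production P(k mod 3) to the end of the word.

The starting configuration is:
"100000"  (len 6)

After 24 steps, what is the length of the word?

12

gen 0: "100000"  (len 6)
gen 1: "00000110"  (len 8)
gen 2: "0000110"  (len 7)
gen 3: "000110"  (len 6)
gen 4: "00110"  (len 5)
gen 5: "0110"  (len 4)
gen 6: "110"  (len 3)
gen 7: "10110"  (len 5)
gen 8: "0110001"  (len 7)
gen 9: "110001"  (len 6)
gen 10: "10001110"  (len 8)
gen 11: "0001110001"  (len 10)
gen 12: "001110001"  (len 9)
gen 13: "01110001"  (len 8)
gen 14: "1110001"  (len 7)
gen 15: "11000101"  (len 8)
gen 16: "1000101110"  (len 10)
gen 17: "000101110001"  (len 12)
gen 18: "00101110001"  (len 11)
gen 19: "0101110001"  (len 10)
gen 20: "101110001"  (len 9)
gen 21: "0111000101"  (len 10)
gen 22: "111000101"  (len 9)
gen 23: "11000101001"  (len 11)
gen 24: "100010100101"  (len 12)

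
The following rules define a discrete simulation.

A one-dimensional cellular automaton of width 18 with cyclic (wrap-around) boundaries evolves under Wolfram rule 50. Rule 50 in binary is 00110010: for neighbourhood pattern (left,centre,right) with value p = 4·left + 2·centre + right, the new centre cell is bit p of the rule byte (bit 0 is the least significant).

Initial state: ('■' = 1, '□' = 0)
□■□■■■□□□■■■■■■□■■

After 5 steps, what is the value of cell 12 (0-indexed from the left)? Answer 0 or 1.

0) □■□■■■□□□■■■■■■□■■
1) ■□■□□□■□■□□□□□□■□□
2) □■□■□■□■□■□□□□■□■■
3) ■□■□■□■□■□■□□■□■□□
4) □■□■□■□■□■□■■□■□■■
5) ■□■□■□■□■□■□□■□■□□

0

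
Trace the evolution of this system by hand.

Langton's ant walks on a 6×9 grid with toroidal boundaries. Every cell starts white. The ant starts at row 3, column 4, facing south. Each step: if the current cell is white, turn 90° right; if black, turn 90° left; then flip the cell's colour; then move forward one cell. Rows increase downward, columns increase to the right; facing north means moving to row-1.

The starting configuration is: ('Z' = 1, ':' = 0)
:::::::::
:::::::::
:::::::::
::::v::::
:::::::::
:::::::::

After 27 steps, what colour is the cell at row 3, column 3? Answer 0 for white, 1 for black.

1

t=0: :::::::::
:::::::::
:::::::::
::::v::::
:::::::::
:::::::::
t=1: :::::::::
:::::::::
:::::::::
:::<Z::::
:::::::::
:::::::::
t=2: :::::::::
:::::::::
:::^:::::
:::ZZ::::
:::::::::
:::::::::
t=3: :::::::::
:::::::::
:::Z>::::
:::ZZ::::
:::::::::
:::::::::
t=4: :::::::::
:::::::::
:::ZZ::::
:::Zv::::
:::::::::
:::::::::
t=5: :::::::::
:::::::::
:::ZZ::::
:::Z:>:::
:::::::::
:::::::::
t=6: :::::::::
:::::::::
:::ZZ::::
:::Z:Z:::
:::::v:::
:::::::::
t=7: :::::::::
:::::::::
:::ZZ::::
:::Z:Z:::
::::<Z:::
:::::::::
t=8: :::::::::
:::::::::
:::ZZ::::
:::Z^Z:::
::::ZZ:::
:::::::::
t=9: :::::::::
:::::::::
:::ZZ::::
:::ZZ>:::
::::ZZ:::
:::::::::
t=10: :::::::::
:::::::::
:::ZZ^:::
:::ZZ::::
::::ZZ:::
:::::::::
t=11: :::::::::
:::::::::
:::ZZZ>::
:::ZZ::::
::::ZZ:::
:::::::::
t=12: :::::::::
:::::::::
:::ZZZZ::
:::ZZ:v::
::::ZZ:::
:::::::::
t=13: :::::::::
:::::::::
:::ZZZZ::
:::ZZ<Z::
::::ZZ:::
:::::::::
t=14: :::::::::
:::::::::
:::ZZ^Z::
:::ZZZZ::
::::ZZ:::
:::::::::
t=15: :::::::::
:::::::::
:::Z<:Z::
:::ZZZZ::
::::ZZ:::
:::::::::
t=16: :::::::::
:::::::::
:::Z::Z::
:::ZvZZ::
::::ZZ:::
:::::::::
t=17: :::::::::
:::::::::
:::Z::Z::
:::Z:>Z::
::::ZZ:::
:::::::::
t=18: :::::::::
:::::::::
:::Z:^Z::
:::Z::Z::
::::ZZ:::
:::::::::
t=19: :::::::::
:::::::::
:::Z:Z>::
:::Z::Z::
::::ZZ:::
:::::::::
t=20: :::::::::
::::::^::
:::Z:Z:::
:::Z::Z::
::::ZZ:::
:::::::::
t=21: :::::::::
::::::Z>:
:::Z:Z:::
:::Z::Z::
::::ZZ:::
:::::::::
t=22: :::::::::
::::::ZZ:
:::Z:Z:v:
:::Z::Z::
::::ZZ:::
:::::::::
t=23: :::::::::
::::::ZZ:
:::Z:Z<Z:
:::Z::Z::
::::ZZ:::
:::::::::
t=24: :::::::::
::::::^Z:
:::Z:ZZZ:
:::Z::Z::
::::ZZ:::
:::::::::
t=25: :::::::::
:::::<:Z:
:::Z:ZZZ:
:::Z::Z::
::::ZZ:::
:::::::::
t=26: :::::^:::
:::::Z:Z:
:::Z:ZZZ:
:::Z::Z::
::::ZZ:::
:::::::::
t=27: :::::Z>::
:::::Z:Z:
:::Z:ZZZ:
:::Z::Z::
::::ZZ:::
:::::::::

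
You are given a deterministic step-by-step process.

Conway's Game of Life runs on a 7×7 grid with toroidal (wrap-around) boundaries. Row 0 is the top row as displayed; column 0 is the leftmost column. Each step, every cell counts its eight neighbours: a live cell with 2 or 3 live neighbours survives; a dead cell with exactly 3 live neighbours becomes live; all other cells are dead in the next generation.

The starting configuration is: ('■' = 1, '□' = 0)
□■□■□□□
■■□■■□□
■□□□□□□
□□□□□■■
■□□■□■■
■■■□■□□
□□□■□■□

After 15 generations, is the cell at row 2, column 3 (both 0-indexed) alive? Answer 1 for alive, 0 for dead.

[0] □■□■□□□
■■□■■□□
■□□□□□□
□□□□□■■
■□□■□■■
■■■□■□□
□□□■□■□
[1] ■■□■□□□
■■□■■□□
■■□□■■□
□□□□■■□
□□■■□□□
■■■□□□□
■□□■□□□
[2] □□□■□□■
□□□■□■□
■■■□□□□
□■■□□■■
□□■■■□□
■□□□□□□
□□□■□□■
[3] □□■■□■■
■■□■■□■
■□□■■■□
□□□□■■■
■□■■■■■
□□■□■□□
■□□□□□■
[4] □□■■□□□
□■□□□□□
□■■□□□□
□■■□□□□
■■■□□□□
□□■□■□□
■■■□■□■
[5] □□□■□□□
□■□■□□□
■□□□□□□
□□□■□□□
■□□□□□□
□□□□□■■
■□□□■■□
[6] □□■■□□□
□□■□□□□
□□■□□□□
□□□□□□□
□□□□□□■
■□□□■■□
□□□□■■□
[7] □□■■■□□
□■■□□□□
□□□□□□□
□□□□□□□
□□□□□■■
□□□□■□□
□□□□□■■
[8] □■■■■■□
□■■□□□□
□□□□□□□
□□□□□□□
□□□□□■□
□□□□■□□
□□□□□■□
[9] □■□■■■□
□■□□■□□
□□□□□□□
□□□□□□□
□□□□□□□
□□□□■■□
□□■□□■□
[10] □■□■□■□
□□■■■■□
□□□□□□□
□□□□□□□
□□□□□□□
□□□□■■□
□□■□□□■
[11] □■□□□■■
□□■■□■□
□□□■■□□
□□□□□□□
□□□□□□□
□□□□□■□
□□■■□□■
[12] ■■□□□■■
□□■■□■■
□□■■■□□
□□□□□□□
□□□□□□□
□□□□□□□
■□■□■□■
[13] □□□□□□□
□□□□□□□
□□■□■■□
□□□■□□□
□□□□□□□
□□□□□□□
□□□□□□□
[14] □□□□□□□
□□□□□□□
□□□■■□□
□□□■■□□
□□□□□□□
□□□□□□□
□□□□□□□
[15] □□□□□□□
□□□□□□□
□□□■■□□
□□□■■□□
□□□□□□□
□□□□□□□
□□□□□□□

1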